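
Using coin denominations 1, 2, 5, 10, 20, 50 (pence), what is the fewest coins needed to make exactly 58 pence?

58 − 1×50→8 − 1×5→3 − 1×2→1 − 1×1→0
Total coins = 1 + 1 + 1 + 1 = 4

4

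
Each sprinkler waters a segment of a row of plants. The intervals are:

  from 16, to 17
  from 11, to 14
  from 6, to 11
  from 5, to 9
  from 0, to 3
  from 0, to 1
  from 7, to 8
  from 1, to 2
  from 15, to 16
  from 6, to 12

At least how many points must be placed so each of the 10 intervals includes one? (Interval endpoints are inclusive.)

Sorted: [0,1] [1,2] [0,3] [7,8] [5,9] [6,11] [6,12] [11,14] [15,16] [16,17]
{[0,1],[1,2],[0,3]} hit by 1; {[7,8],[5,9],[6,11],[6,12]} hit by 8; {[11,14]} hit by 14; {[15,16],[16,17]} hit by 16.
Points: 1, 8, 14, 16 (4 total).

4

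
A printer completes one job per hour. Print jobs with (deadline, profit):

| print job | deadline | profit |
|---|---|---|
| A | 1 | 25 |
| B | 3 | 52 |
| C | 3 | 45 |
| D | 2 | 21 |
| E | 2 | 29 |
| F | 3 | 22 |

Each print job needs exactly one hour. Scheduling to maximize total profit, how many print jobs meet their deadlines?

Profit order: B=52 C=45 E=29 A=25 F=22 D=21
Assign: B→slot 3, C→slot 2, E→slot 1, A skipped, F skipped, D skipped.
Slots: [1:E] [2:C] [3:B]
3 of 6 scheduled.

3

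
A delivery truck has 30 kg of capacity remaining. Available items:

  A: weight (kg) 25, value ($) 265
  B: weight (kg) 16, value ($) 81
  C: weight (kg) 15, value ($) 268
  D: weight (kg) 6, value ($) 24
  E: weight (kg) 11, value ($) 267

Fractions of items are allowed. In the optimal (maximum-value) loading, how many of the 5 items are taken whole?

Sort by value per unit weight and fill in that order.
Ratios (sorted): E 24.27, C 17.87, A 10.60, B 5.06, D 4.00
take E (11 @ 267); take C (15 @ 268); take 4/25 of A → 42.40. Capacity used 30/30.
2 item(s) taken whole; one partial (take 4/25 of A).

2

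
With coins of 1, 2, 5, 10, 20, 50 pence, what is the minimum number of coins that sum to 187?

187 − 3×50→37 − 1×20→17 − 1×10→7 − 1×5→2 − 1×2→0
Total coins = 3 + 1 + 1 + 1 + 1 = 7

7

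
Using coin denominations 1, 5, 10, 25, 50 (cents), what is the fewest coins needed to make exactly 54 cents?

Greedy: take as many of the largest coin as possible, then repeat with the remainder.
54 = 1×50 + 4×1
Total coins = 1 + 4 = 5

5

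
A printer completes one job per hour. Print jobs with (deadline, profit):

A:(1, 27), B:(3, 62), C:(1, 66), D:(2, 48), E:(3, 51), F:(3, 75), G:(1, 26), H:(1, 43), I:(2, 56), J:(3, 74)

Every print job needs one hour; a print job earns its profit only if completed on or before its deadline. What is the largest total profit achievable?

215

Sort by profit descending; place each in the latest free slot ≤ its deadline.
Profit order: F=75 J=74 C=66 B=62 I=56 E=51 D=48 H=43 A=27 G=26
Assign: F→slot 3, J→slot 2, C→slot 1, B skipped, I skipped, E skipped, D skipped, H skipped, A skipped, G skipped.
Slots: [1:C] [2:J] [3:F]
Profit = 66 + 74 + 75 = 215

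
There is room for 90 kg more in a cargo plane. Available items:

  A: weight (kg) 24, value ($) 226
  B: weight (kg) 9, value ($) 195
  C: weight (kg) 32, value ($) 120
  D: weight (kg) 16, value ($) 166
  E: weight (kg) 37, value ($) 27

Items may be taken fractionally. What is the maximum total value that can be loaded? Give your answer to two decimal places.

Greedy by value/weight ratio, highest first.
Order: B (195/9=21.67) > D (166/16=10.38) > A (226/24=9.42) > C (120/32=3.75) > E (27/37=0.73)
Fill: take B (9 @ 195) → take D (16 @ 166) → take A (24 @ 226) → take C (32 @ 120) → take 9/37 of E → 6.57; 90/90 used.
Total value = 713.57

713.57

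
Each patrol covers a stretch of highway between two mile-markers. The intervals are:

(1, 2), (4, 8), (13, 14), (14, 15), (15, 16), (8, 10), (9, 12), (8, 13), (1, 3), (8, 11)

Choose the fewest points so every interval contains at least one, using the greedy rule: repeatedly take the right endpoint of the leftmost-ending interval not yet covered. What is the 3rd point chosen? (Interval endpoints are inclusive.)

Sort by right endpoint; whenever an interval is uncovered, place a point at its right end.
Sorted: [1,2] [1,3] [4,8] [8,10] [8,11] [9,12] [8,13] [13,14] [14,15] [15,16]
{[1,2],[1,3]} hit by 2; {[4,8],[8,10],[8,11]} hit by 8; {[9,12],[8,13]} hit by 12; {[13,14],[14,15]} hit by 14; {[15,16]} hit by 16.
Points: 2, 8, 12, 14, 16 (5 total).

12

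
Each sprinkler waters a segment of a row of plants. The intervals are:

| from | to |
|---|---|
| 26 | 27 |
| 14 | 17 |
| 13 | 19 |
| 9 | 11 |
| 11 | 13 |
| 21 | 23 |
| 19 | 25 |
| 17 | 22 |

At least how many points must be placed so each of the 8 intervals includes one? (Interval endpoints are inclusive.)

Sort by right endpoint; whenever an interval is uncovered, place a point at its right end.
By right end: [9,11]  [11,13]  [14,17]  [13,19]  [17,22]  [21,23]  [19,25]  [26,27]
[9,11] uncovered → point at 11; [14,17] uncovered → point at 17; [21,23] uncovered → point at 23; [26,27] uncovered → point at 27.
Points: 11, 17, 23, 27 (4 total).

4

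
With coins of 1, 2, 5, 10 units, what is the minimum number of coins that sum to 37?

5

37 = 3×10 + 1×5 + 1×2
Total coins = 3 + 1 + 1 = 5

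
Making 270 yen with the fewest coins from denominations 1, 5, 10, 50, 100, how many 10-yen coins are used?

2

270 − 2×100→70 − 1×50→20 − 2×10→0
Count of 10: 2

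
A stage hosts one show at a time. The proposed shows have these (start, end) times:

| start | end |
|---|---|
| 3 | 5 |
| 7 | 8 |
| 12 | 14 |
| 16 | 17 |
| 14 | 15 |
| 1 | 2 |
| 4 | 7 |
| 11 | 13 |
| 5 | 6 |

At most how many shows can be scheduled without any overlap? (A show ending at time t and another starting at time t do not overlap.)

Sorted by end: (1,2)  (3,5)  (5,6)  (4,7)  (7,8)  (11,13)  (12,14)  (14,15)  (16,17)
take (1,2); take (3,5); take (5,6); take (7,8); take (11,13); take (14,15); take (16,17).
Selected 7 shows.

7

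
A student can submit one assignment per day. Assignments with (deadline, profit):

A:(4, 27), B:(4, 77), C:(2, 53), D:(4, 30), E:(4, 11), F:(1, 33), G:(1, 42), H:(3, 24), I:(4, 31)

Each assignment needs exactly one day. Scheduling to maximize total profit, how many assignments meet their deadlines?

Sort by profit descending; place each in the latest free slot ≤ its deadline.
Profit order: B=77 C=53 G=42 F=33 I=31 D=30 A=27 H=24 E=11
Assign: B→slot 4, C→slot 2, G→slot 1, F skipped, I→slot 3, D skipped, A skipped, H skipped, E skipped.
Slots: [1:G] [2:C] [3:I] [4:B]
4 of 9 scheduled.

4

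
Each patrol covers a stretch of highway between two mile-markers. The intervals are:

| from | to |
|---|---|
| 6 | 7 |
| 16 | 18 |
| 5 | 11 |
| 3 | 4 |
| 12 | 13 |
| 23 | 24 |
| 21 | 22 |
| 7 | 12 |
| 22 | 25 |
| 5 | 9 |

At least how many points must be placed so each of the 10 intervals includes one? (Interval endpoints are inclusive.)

By right end: [3,4]  [6,7]  [5,9]  [5,11]  [7,12]  [12,13]  [16,18]  [21,22]  [23,24]  [22,25]
[3,4] uncovered → point at 4; [6,7] uncovered → point at 7; [12,13] uncovered → point at 13; [16,18] uncovered → point at 18; [21,22] uncovered → point at 22; [23,24] uncovered → point at 24.
Points: 4, 7, 13, 18, 22, 24 (6 total).

6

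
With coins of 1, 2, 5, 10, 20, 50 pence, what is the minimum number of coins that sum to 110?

3

Greedy: take as many of the largest coin as possible, then repeat with the remainder.
110 − 2×50→10 − 1×10→0
Total coins = 2 + 1 = 3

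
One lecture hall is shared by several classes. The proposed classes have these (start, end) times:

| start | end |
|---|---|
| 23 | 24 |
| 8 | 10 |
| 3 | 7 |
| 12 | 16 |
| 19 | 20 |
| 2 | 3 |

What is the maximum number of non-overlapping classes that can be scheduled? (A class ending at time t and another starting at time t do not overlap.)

Order by finish time; keep every interval that doesn't clash with the previous kept one.
By end time: (2,3), (3,7), (8,10), (12,16), (19,20), (23,24).
Pick (2,3); next start ≥ 3 → (3,7); next start ≥ 7 → (8,10); next start ≥ 10 → (12,16); next start ≥ 16 → (19,20); next start ≥ 20 → (23,24).
Selected 6 classes.

6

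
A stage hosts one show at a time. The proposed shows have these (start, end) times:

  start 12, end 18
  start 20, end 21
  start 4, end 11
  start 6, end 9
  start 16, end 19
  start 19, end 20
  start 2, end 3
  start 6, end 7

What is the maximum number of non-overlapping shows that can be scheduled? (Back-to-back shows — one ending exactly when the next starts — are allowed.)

5

Sort by end time and greedily take each interval whose start is ≥ the last chosen end.
By end time: (2,3), (6,7), (6,9), (4,11), (12,18), (16,19), (19,20), (20,21).
Pick (2,3); next start ≥ 3 → (6,7); next start ≥ 7 → (12,18); next start ≥ 18 → (19,20); next start ≥ 20 → (20,21).
Selected 5 shows.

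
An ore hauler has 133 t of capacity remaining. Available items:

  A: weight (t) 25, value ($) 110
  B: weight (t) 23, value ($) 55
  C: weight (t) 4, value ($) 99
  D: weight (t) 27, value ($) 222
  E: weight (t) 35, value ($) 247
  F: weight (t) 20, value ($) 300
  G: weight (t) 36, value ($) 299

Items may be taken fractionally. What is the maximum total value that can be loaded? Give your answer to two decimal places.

Greedy by value/weight ratio, highest first.
Order: C (99/4=24.75) > F (300/20=15.00) > G (299/36=8.31) > D (222/27=8.22) > E (247/35=7.06) > A (110/25=4.40) > B (55/23=2.39)
Fill: take C (4 @ 99) → take F (20 @ 300) → take G (36 @ 299) → take D (27 @ 222) → take E (35 @ 247) → take 11/25 of A → 48.40; 133/133 used.
Total value = 1215.40

1215.40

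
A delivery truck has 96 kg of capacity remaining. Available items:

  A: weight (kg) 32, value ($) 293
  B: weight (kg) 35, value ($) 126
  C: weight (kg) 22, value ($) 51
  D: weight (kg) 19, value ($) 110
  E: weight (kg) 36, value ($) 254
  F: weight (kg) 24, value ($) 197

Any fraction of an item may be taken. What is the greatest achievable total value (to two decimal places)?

Sort by value per unit weight and fill in that order.
Order: A (293/32=9.16) > F (197/24=8.21) > E (254/36=7.06) > D (110/19=5.79) > B (126/35=3.60) > C (51/22=2.32)
Fill: take A (32 @ 293) → take F (24 @ 197) → take E (36 @ 254) → take 4/19 of D → 23.16; 96/96 used.
Total value = 767.16

767.16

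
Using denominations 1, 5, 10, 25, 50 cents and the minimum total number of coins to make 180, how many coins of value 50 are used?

3

180 = 3×50 + 1×25 + 1×5
Count of 50: 3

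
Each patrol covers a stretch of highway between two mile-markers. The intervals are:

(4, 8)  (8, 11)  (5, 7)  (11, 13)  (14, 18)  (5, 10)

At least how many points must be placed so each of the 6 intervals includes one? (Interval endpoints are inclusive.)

3

Sort by right endpoint; whenever an interval is uncovered, place a point at its right end.
Sorted: [5,7] [4,8] [5,10] [8,11] [11,13] [14,18]
{[5,7],[4,8],[5,10]} hit by 7; {[8,11],[11,13]} hit by 11; {[14,18]} hit by 18.
Points: 7, 11, 18 (3 total).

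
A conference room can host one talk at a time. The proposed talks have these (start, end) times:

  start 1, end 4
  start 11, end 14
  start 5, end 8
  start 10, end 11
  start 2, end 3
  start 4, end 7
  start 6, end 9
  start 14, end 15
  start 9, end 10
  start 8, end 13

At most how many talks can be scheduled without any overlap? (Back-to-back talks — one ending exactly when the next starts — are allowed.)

Order by finish time; keep every interval that doesn't clash with the previous kept one.
By end time: (2,3), (1,4), (4,7), (5,8), (6,9), (9,10), (10,11), (8,13), (11,14), (14,15).
Pick (2,3); next start ≥ 3 → (4,7); next start ≥ 7 → (9,10); next start ≥ 10 → (10,11); next start ≥ 11 → (11,14); next start ≥ 14 → (14,15).
Selected 6 talks.

6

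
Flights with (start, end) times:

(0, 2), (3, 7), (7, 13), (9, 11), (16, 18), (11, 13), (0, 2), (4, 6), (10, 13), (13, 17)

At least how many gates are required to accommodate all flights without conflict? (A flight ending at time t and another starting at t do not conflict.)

starts: [0, 0, 3, 4, 7, 9, 10, 11, 13, 16]
ends:   [2, 2, 6, 7, 11, 13, 13, 13, 17, 18]
s0→1 s0→2 e2→1 e2→0 s3→1 s4→2 e6→1 e7→0 s7→1 s9→2 s10→3  — peak 3.

3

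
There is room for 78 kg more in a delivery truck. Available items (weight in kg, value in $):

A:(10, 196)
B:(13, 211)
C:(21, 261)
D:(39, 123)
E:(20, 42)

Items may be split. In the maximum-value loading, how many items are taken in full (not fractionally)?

Sort by value per unit weight and fill in that order.
Ratios (sorted): A 19.60, B 16.23, C 12.43, D 3.15, E 2.10
take A (10 @ 196); take B (13 @ 211); take C (21 @ 261); take 34/39 of D → 107.23. Capacity used 78/78.
3 item(s) taken whole; one partial (take 34/39 of D).

3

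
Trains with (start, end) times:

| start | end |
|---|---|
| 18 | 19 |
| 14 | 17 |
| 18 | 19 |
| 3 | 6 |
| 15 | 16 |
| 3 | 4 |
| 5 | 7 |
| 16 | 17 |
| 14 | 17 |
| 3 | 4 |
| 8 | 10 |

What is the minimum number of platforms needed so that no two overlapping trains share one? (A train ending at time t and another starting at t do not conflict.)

starts: [3, 3, 3, 5, 8, 14, 14, 15, 16, 18, 18]
ends:   [4, 4, 6, 7, 10, 16, 17, 17, 17, 19, 19]
s3→1 s3→2 s3→3  — peak 3.

3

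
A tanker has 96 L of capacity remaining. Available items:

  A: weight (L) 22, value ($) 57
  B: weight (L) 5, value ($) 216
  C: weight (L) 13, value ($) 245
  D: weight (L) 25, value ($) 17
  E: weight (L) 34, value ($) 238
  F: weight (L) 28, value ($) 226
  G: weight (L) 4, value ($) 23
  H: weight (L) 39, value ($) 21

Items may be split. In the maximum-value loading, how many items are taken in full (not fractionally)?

Sort by value per unit weight and fill in that order.
Ratios (sorted): B 43.20, C 18.85, F 8.07, E 7.00, G 5.75, A 2.59, D 0.68, H 0.54
take B (5 @ 216); take C (13 @ 245); take F (28 @ 226); take E (34 @ 238); take G (4 @ 23); take 12/22 of A → 31.09. Capacity used 96/96.
5 item(s) taken whole; one partial (take 12/22 of A).

5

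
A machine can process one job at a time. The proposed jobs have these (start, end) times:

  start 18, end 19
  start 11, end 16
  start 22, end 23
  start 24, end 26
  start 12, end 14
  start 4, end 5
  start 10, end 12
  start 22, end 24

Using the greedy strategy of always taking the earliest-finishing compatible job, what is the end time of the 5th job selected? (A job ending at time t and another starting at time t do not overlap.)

By end time: (4,5), (10,12), (12,14), (11,16), (18,19), (22,23), (22,24), (24,26).
Pick (4,5); next start ≥ 5 → (10,12); next start ≥ 12 → (12,14); next start ≥ 14 → (18,19); next start ≥ 19 → (22,23); next start ≥ 23 → (24,26).
Selected: (4,5) (10,12) (12,14) (18,19) (22,23) (24,26)

23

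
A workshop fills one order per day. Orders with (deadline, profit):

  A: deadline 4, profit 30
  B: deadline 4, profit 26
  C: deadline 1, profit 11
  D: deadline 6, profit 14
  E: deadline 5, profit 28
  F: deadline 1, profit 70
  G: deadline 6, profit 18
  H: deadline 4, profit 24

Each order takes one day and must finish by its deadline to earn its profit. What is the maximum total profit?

196

Sort by profit descending; place each in the latest free slot ≤ its deadline.
Profit order: F=70 A=30 E=28 B=26 H=24 G=18 D=14 C=11
Assign: F→slot 1, A→slot 4, E→slot 5, B→slot 3, H→slot 2, G→slot 6, D skipped, C skipped.
Slots: [1:F] [2:H] [3:B] [4:A] [5:E] [6:G]
Profit = 70 + 24 + 26 + 30 + 28 + 18 = 196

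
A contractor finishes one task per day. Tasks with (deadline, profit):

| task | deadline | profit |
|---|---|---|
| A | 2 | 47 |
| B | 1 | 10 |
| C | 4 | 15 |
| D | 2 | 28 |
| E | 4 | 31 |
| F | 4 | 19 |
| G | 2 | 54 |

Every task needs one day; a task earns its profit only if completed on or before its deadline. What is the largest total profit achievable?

151

By profit: G(d2,54), A(d2,47), E(d4,31), D(d2,28), F(d4,19), C(d4,15), B(d1,10)
G→slot 2; A→slot 1; E→slot 4; D skipped; F→slot 3; C skipped; B skipped.
Profit = 47 + 54 + 19 + 31 = 151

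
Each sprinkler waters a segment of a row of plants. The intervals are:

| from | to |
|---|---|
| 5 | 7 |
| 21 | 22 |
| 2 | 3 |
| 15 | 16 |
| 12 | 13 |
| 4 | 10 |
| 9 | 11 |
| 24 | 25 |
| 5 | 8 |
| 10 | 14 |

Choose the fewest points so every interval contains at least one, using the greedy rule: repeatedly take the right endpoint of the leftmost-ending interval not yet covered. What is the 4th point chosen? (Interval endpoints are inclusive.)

Sort by right endpoint; whenever an interval is uncovered, place a point at its right end.
By right end: [2,3]  [5,7]  [5,8]  [4,10]  [9,11]  [12,13]  [10,14]  [15,16]  [21,22]  [24,25]
[2,3] uncovered → point at 3; [5,7] uncovered → point at 7; [9,11] uncovered → point at 11; [12,13] uncovered → point at 13; [15,16] uncovered → point at 16; [21,22] uncovered → point at 22; [24,25] uncovered → point at 25.
Points: 3, 7, 11, 13, 16, 22, 25 (7 total).

13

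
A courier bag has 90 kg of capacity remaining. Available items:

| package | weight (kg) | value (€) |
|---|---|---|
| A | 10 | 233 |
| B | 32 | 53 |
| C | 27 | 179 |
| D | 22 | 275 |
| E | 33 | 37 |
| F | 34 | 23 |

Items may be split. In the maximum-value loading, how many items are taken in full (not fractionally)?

Greedy by value/weight ratio, highest first.
Ratios (sorted): A 23.30, D 12.50, C 6.63, B 1.66, E 1.12, F 0.68
take A (10 @ 233); take D (22 @ 275); take C (27 @ 179); take 31/32 of B → 51.34. Capacity used 90/90.
3 item(s) taken whole; one partial (take 31/32 of B).

3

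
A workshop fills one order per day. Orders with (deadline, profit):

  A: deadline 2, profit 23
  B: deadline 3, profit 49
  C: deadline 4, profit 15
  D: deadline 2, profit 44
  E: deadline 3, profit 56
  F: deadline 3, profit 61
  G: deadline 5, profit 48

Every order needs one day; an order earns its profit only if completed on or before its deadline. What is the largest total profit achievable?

229

Sort by profit descending; place each in the latest free slot ≤ its deadline.
By profit: F(d3,61), E(d3,56), B(d3,49), G(d5,48), D(d2,44), A(d2,23), C(d4,15)
F→slot 3; E→slot 2; B→slot 1; G→slot 5; D skipped; A skipped; C→slot 4.
Profit = 49 + 56 + 61 + 15 + 48 = 229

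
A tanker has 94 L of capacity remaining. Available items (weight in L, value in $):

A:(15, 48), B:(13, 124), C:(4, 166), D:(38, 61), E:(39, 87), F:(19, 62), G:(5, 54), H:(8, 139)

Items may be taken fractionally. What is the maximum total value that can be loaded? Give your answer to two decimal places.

659.92

Order: C (166/4=41.50) > H (139/8=17.38) > G (54/5=10.80) > B (124/13=9.54) > F (62/19=3.26) > A (48/15=3.20) > E (87/39=2.23) > D (61/38=1.61)
Fill: take C (4 @ 166) → take H (8 @ 139) → take G (5 @ 54) → take B (13 @ 124) → take F (19 @ 62) → take A (15 @ 48) → take 30/39 of E → 66.92; 94/94 used.
Total value = 659.92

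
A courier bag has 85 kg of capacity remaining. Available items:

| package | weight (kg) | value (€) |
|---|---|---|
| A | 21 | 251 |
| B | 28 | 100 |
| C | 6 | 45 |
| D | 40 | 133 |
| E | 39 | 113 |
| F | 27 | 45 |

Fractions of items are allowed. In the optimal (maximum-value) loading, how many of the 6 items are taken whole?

3

Greedy by value/weight ratio, highest first.
Ratios (sorted): A 11.95, C 7.50, B 3.57, D 3.33, E 2.90, F 1.67
take A (21 @ 251); take C (6 @ 45); take B (28 @ 100); take 30/40 of D → 99.75. Capacity used 85/85.
3 item(s) taken whole; one partial (take 30/40 of D).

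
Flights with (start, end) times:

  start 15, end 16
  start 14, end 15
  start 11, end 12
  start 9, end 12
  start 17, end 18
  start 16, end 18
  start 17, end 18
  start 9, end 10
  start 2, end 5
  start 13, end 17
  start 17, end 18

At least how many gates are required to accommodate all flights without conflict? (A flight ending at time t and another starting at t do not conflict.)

Count concurrent intervals with a sweep; the peak is the room count.
starts: [2, 9, 9, 11, 13, 14, 15, 16, 17, 17, 17]
ends:   [5, 10, 12, 12, 15, 16, 17, 18, 18, 18, 18]
s2→1 e5→0 s9→1 s9→2 e10→1 s11→2 e12→1 e12→0 s13→1 s14→2 e15→1 s15→2 e16→1 s16→2 e17→1 s17→2 s17→3 s17→4  — peak 4.

4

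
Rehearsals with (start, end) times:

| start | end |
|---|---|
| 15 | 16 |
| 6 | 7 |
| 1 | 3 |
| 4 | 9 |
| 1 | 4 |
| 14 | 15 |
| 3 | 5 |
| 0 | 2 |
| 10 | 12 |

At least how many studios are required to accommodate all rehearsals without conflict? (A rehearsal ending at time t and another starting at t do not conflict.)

3

Count concurrent intervals with a sweep; the peak is the room count.
starts: [0, 1, 1, 3, 4, 6, 10, 14, 15]
ends:   [2, 3, 4, 5, 7, 9, 12, 15, 16]
s0→1 s1→2 s1→3  — peak 3.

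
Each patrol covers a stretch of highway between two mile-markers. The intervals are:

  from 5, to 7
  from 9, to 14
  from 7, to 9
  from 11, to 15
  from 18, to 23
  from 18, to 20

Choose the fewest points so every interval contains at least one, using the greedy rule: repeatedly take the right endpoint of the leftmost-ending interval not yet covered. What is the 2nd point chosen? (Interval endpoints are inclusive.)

14

By right end: [5,7]  [7,9]  [9,14]  [11,15]  [18,20]  [18,23]
[5,7] uncovered → point at 7; [9,14] uncovered → point at 14; [18,20] uncovered → point at 20.
Points: 7, 14, 20 (3 total).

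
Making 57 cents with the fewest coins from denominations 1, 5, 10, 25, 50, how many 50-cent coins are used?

Use the largest denomination that fits, subtract, and repeat.
57 − 1×50→7 − 1×5→2 − 2×1→0
Count of 50: 1

1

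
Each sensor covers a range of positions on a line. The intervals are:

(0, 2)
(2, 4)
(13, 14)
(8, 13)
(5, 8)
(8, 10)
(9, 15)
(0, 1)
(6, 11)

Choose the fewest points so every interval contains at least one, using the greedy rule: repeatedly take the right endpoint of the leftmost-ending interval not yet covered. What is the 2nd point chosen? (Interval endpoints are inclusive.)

Sort by right endpoint; whenever an interval is uncovered, place a point at its right end.
By right end: [0,1]  [0,2]  [2,4]  [5,8]  [8,10]  [6,11]  [8,13]  [13,14]  [9,15]
[0,1] uncovered → point at 1; [2,4] uncovered → point at 4; [5,8] uncovered → point at 8; [13,14] uncovered → point at 14.
Points: 1, 4, 8, 14 (4 total).

4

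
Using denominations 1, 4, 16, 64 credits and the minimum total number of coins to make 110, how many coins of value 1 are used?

2

Greedy: take as many of the largest coin as possible, then repeat with the remainder.
110 = 1×64 + 2×16 + 3×4 + 2×1
Count of 1: 2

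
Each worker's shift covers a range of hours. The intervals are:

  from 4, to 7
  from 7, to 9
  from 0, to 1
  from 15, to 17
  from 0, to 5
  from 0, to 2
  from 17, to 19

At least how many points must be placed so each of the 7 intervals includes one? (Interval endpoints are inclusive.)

Sort by right endpoint; whenever an interval is uncovered, place a point at its right end.
By right end: [0,1]  [0,2]  [0,5]  [4,7]  [7,9]  [15,17]  [17,19]
[0,1] uncovered → point at 1; [4,7] uncovered → point at 7; [15,17] uncovered → point at 17.
Points: 1, 7, 17 (3 total).

3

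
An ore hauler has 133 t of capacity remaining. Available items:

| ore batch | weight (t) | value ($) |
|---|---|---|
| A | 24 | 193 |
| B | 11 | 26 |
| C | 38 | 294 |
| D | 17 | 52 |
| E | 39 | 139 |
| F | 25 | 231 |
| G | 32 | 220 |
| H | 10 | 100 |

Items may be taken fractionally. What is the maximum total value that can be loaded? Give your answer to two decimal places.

1052.26

Sort by value per unit weight and fill in that order.
Order: H (100/10=10.00) > F (231/25=9.24) > A (193/24=8.04) > C (294/38=7.74) > G (220/32=6.88) > E (139/39=3.56) > D (52/17=3.06) > B (26/11=2.36)
Fill: take H (10 @ 100) → take F (25 @ 231) → take A (24 @ 193) → take C (38 @ 294) → take G (32 @ 220) → take 4/39 of E → 14.26; 133/133 used.
Total value = 1052.26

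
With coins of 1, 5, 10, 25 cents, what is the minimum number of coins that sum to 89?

8

Use the largest denomination that fits, subtract, and repeat.
89 − 3×25→14 − 1×10→4 − 4×1→0
Total coins = 3 + 1 + 4 = 8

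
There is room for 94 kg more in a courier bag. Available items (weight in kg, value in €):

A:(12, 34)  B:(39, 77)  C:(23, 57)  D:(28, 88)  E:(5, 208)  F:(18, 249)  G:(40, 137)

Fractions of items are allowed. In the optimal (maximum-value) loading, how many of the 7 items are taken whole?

Greedy by value/weight ratio, highest first.
Order: E (208/5=41.60) > F (249/18=13.83) > G (137/40=3.42) > D (88/28=3.14) > A (34/12=2.83) > C (57/23=2.48) > B (77/39=1.97)
Fill: take E (5 @ 208) → take F (18 @ 249) → take G (40 @ 137) → take D (28 @ 88) → take 3/12 of A → 8.50; 94/94 used.
4 item(s) taken whole; one partial (take 3/12 of A).

4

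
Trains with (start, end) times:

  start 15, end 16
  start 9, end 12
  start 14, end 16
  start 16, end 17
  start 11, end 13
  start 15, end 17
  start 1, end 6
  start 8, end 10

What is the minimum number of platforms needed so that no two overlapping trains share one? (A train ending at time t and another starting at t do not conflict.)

Count concurrent intervals with a sweep; the peak is the room count.
starts: [1, 8, 9, 11, 14, 15, 15, 16]
ends:   [6, 10, 12, 13, 16, 16, 17, 17]
s1→1 e6→0 s8→1 s9→2 e10→1 s11→2 e12→1 e13→0 s14→1 s15→2 s15→3  — peak 3.

3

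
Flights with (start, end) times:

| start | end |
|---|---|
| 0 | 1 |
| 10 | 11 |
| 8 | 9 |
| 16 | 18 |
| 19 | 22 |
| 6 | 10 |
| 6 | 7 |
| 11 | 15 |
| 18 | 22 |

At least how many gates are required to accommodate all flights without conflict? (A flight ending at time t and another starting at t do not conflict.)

2

The answer is the maximum number of intervals overlapping at any instant.
Events (time:±→running): 0:+→1 1:-→0 6:+→1 6:+→2 … peak 2.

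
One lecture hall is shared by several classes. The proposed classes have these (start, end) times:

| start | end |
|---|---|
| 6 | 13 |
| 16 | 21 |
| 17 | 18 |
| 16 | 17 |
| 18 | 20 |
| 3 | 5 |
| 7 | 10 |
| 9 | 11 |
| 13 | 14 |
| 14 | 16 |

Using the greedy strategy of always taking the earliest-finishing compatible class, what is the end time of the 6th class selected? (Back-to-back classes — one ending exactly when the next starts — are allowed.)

18

Greedy by earliest finish: after sorting by end time, pick each interval compatible with the last pick.
Sorted by end: (3,5)  (7,10)  (9,11)  (6,13)  (13,14)  (14,16)  (16,17)  (17,18)  (18,20)  (16,21)
take (3,5); take (7,10); skip (9,11); take (13,14); take (14,16); take (16,17); take (17,18); take (18,20).
Selected: (3,5) (7,10) (13,14) (14,16) (16,17) (17,18) (18,20)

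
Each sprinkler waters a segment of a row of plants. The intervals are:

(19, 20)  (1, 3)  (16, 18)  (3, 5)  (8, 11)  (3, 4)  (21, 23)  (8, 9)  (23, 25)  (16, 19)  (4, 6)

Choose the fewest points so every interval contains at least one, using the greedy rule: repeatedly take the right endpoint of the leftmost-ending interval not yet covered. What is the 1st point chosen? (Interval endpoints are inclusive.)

3

Sort by right endpoint; whenever an interval is uncovered, place a point at its right end.
Sorted: [1,3] [3,4] [3,5] [4,6] [8,9] [8,11] [16,18] [16,19] [19,20] [21,23] [23,25]
{[1,3],[3,4],[3,5]} hit by 3; {[4,6]} hit by 6; {[8,9],[8,11]} hit by 9; {[16,18],[16,19]} hit by 18; {[19,20]} hit by 20; {[21,23],[23,25]} hit by 23.
Points: 3, 6, 9, 18, 20, 23 (6 total).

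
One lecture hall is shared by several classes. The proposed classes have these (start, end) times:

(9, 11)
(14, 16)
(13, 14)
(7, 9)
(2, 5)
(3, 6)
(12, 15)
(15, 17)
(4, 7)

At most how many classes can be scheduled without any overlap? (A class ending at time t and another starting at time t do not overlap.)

Sorted by end: (2,5)  (3,6)  (4,7)  (7,9)  (9,11)  (13,14)  (12,15)  (14,16)  (15,17)
take (2,5); skip (3,6); skip (4,7); take (7,9); take (9,11); take (13,14); skip (12,15); take (14,16).
Selected 5 classes.

5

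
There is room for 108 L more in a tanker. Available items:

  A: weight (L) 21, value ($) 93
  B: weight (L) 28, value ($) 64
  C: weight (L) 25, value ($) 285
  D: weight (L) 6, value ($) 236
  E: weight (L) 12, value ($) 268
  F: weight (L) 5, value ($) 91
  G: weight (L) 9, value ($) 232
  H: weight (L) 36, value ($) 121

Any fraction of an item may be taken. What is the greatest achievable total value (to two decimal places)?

Ratios (sorted): D 39.33, G 25.78, E 22.33, F 18.20, C 11.40, A 4.43, H 3.36, B 2.29
take D (6 @ 236); take G (9 @ 232); take E (12 @ 268); take F (5 @ 91); take C (25 @ 285); take A (21 @ 93); take 30/36 of H → 100.83. Capacity used 108/108.
Total value = 1305.83

1305.83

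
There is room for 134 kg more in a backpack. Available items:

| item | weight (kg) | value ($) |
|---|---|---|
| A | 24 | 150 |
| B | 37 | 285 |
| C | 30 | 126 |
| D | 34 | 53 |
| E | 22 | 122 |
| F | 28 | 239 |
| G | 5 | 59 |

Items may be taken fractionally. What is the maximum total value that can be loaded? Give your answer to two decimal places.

Sort by value per unit weight and fill in that order.
Ratios (sorted): G 11.80, F 8.54, B 7.70, A 6.25, E 5.55, C 4.20, D 1.56
take G (5 @ 59); take F (28 @ 239); take B (37 @ 285); take A (24 @ 150); take E (22 @ 122); take 18/30 of C → 75.60. Capacity used 134/134.
Total value = 930.60

930.60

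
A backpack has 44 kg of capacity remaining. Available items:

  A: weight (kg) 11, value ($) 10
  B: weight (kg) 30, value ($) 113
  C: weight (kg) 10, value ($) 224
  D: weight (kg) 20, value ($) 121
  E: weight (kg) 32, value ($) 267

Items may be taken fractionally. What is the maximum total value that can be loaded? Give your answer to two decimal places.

503.10

Sort by value per unit weight and fill in that order.
Ratios (sorted): C 22.40, E 8.34, D 6.05, B 3.77, A 0.91
take C (10 @ 224); take E (32 @ 267); take 2/20 of D → 12.10. Capacity used 44/44.
Total value = 503.10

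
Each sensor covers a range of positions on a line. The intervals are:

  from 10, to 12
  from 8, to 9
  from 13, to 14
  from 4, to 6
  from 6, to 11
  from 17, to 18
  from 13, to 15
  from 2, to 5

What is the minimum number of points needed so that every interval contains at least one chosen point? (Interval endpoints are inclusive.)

5

Process intervals by earliest right end; each time one isn't hit yet, stab at its right endpoint.
By right end: [2,5]  [4,6]  [8,9]  [6,11]  [10,12]  [13,14]  [13,15]  [17,18]
[2,5] uncovered → point at 5; [8,9] uncovered → point at 9; [10,12] uncovered → point at 12; [13,14] uncovered → point at 14; [17,18] uncovered → point at 18.
Points: 5, 9, 12, 14, 18 (5 total).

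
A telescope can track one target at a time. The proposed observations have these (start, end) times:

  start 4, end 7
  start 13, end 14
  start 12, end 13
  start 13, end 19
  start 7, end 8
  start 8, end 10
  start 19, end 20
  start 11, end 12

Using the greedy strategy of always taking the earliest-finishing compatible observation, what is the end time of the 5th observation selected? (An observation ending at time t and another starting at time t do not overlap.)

13

Sort by end time and greedily take each interval whose start is ≥ the last chosen end.
Sorted by end: (4,7)  (7,8)  (8,10)  (11,12)  (12,13)  (13,14)  (13,19)  (19,20)
take (4,7); take (7,8); take (8,10); take (11,12); take (12,13); take (13,14); take (19,20).
Selected: (4,7) (7,8) (8,10) (11,12) (12,13) (13,14) (19,20)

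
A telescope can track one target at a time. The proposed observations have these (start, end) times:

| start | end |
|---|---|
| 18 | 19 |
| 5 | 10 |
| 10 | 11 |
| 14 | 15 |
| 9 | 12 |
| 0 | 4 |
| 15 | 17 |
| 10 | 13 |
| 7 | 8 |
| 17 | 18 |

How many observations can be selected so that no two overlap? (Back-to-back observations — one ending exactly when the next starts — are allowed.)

By end time: (0,4), (7,8), (5,10), (10,11), (9,12), (10,13), (14,15), (15,17), (17,18), (18,19).
Pick (0,4); next start ≥ 4 → (7,8); next start ≥ 8 → (10,11); next start ≥ 11 → (14,15); next start ≥ 15 → (15,17); next start ≥ 17 → (17,18); next start ≥ 18 → (18,19).
Selected 7 observations.

7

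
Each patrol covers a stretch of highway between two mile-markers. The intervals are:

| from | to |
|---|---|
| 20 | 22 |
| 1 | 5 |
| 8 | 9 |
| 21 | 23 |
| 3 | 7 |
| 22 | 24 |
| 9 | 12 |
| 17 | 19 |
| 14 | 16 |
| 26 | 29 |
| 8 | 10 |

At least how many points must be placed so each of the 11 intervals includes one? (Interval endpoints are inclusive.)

By right end: [1,5]  [3,7]  [8,9]  [8,10]  [9,12]  [14,16]  [17,19]  [20,22]  [21,23]  [22,24]  [26,29]
[1,5] uncovered → point at 5; [8,9] uncovered → point at 9; [14,16] uncovered → point at 16; [17,19] uncovered → point at 19; [20,22] uncovered → point at 22; [26,29] uncovered → point at 29.
Points: 5, 9, 16, 19, 22, 29 (6 total).

6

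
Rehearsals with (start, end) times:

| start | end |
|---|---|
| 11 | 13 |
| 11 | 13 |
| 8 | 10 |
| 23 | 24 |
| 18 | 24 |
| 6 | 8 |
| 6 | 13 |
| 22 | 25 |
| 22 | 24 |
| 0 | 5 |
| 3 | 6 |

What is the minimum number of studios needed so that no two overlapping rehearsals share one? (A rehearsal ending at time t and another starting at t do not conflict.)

4

The answer is the maximum number of intervals overlapping at any instant.
Events (time:±→running): 0:+→1 3:+→2 5:-→1 6:-→0 6:+→1 6:+→2 8:-→1 8:+→2 10:-→1 11:+→2 11:+→3 13:-→2 13:-→1 13:-→0 18:+→1 22:+→2 22:+→3 23:+→4 … peak 4.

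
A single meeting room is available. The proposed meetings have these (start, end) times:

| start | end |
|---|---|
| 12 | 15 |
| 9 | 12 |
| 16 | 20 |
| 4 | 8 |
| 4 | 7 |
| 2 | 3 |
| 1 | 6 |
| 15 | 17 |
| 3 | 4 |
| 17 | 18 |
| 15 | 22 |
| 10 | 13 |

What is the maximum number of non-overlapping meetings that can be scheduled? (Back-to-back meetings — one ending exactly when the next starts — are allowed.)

7

By end time: (2,3), (3,4), (1,6), (4,7), (4,8), (9,12), (10,13), (12,15), (15,17), (17,18), (16,20), (15,22).
Pick (2,3); next start ≥ 3 → (3,4); next start ≥ 4 → (4,7); next start ≥ 7 → (9,12); next start ≥ 12 → (12,15); next start ≥ 15 → (15,17); next start ≥ 17 → (17,18).
Selected 7 meetings.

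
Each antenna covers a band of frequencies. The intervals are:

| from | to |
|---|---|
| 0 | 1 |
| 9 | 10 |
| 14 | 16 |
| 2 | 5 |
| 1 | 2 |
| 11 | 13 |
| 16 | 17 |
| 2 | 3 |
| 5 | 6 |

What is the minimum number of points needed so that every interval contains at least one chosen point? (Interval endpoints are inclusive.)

6

Sort by right endpoint; whenever an interval is uncovered, place a point at its right end.
By right end: [0,1]  [1,2]  [2,3]  [2,5]  [5,6]  [9,10]  [11,13]  [14,16]  [16,17]
[0,1] uncovered → point at 1; [2,3] uncovered → point at 3; [5,6] uncovered → point at 6; [9,10] uncovered → point at 10; [11,13] uncovered → point at 13; [14,16] uncovered → point at 16.
Points: 1, 3, 6, 10, 13, 16 (6 total).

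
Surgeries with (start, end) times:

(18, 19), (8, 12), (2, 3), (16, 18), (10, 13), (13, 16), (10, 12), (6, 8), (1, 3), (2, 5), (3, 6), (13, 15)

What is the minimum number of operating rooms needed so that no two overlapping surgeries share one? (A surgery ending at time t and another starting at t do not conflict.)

3

Count concurrent intervals with a sweep; the peak is the room count.
starts: [1, 2, 2, 3, 6, 8, 10, 10, 13, 13, 16, 18]
ends:   [3, 3, 5, 6, 8, 12, 12, 13, 15, 16, 18, 19]
s1→1 s2→2 s2→3  — peak 3.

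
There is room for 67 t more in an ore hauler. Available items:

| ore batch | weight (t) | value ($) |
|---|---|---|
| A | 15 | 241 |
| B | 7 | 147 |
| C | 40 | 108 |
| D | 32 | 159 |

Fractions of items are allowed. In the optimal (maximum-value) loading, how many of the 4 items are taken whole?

3

Sort by value per unit weight and fill in that order.
Order: B (147/7=21.00) > A (241/15=16.07) > D (159/32=4.97) > C (108/40=2.70)
Fill: take B (7 @ 147) → take A (15 @ 241) → take D (32 @ 159) → take 13/40 of C → 35.10; 67/67 used.
3 item(s) taken whole; one partial (take 13/40 of C).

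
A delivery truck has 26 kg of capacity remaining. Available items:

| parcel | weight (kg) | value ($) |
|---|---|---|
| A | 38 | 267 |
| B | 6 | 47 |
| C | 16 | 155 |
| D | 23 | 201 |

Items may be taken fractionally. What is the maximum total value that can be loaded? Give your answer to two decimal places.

242.39

Ratios (sorted): C 9.69, D 8.74, B 7.83, A 7.03
take C (16 @ 155); take 10/23 of D → 87.39. Capacity used 26/26.
Total value = 242.39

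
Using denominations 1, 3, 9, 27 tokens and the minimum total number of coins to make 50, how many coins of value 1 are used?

2

50 − 1×27→23 − 2×9→5 − 1×3→2 − 2×1→0
Count of 1: 2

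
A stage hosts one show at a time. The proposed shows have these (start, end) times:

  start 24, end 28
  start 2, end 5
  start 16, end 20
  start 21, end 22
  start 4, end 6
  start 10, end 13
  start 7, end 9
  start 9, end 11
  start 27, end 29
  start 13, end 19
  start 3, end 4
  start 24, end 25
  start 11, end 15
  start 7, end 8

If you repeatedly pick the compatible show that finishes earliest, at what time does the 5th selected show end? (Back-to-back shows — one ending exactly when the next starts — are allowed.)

By end time: (3,4), (2,5), (4,6), (7,8), (7,9), (9,11), (10,13), (11,15), (13,19), (16,20), (21,22), (24,25), (24,28), (27,29).
Pick (3,4); next start ≥ 4 → (4,6); next start ≥ 6 → (7,8); next start ≥ 8 → (9,11); next start ≥ 11 → (11,15); next start ≥ 15 → (16,20); next start ≥ 20 → (21,22); next start ≥ 22 → (24,25); next start ≥ 25 → (27,29).
Selected: (3,4) (4,6) (7,8) (9,11) (11,15) (16,20) (21,22) (24,25) (27,29)

15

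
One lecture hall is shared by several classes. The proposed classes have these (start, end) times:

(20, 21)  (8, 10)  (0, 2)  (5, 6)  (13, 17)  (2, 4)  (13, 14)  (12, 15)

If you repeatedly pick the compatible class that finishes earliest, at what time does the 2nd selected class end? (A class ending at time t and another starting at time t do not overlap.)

4

Order by finish time; keep every interval that doesn't clash with the previous kept one.
Sorted by end: (0,2)  (2,4)  (5,6)  (8,10)  (13,14)  (12,15)  (13,17)  (20,21)
take (0,2); take (2,4); take (5,6); take (8,10); take (13,14); take (20,21).
Selected: (0,2) (2,4) (5,6) (8,10) (13,14) (20,21)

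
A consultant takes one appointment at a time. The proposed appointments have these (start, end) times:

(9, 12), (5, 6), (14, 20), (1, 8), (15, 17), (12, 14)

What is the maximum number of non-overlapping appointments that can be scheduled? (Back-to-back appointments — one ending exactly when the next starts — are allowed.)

Order by finish time; keep every interval that doesn't clash with the previous kept one.
Sorted by end: (5,6)  (1,8)  (9,12)  (12,14)  (15,17)  (14,20)
take (5,6); take (9,12); take (12,14); take (15,17).
Selected 4 appointments.

4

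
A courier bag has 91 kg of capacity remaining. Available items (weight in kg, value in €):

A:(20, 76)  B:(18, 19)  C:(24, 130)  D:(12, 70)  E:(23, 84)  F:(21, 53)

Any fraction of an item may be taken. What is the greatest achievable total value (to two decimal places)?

390.29

Sort by value per unit weight and fill in that order.
Ratios (sorted): D 5.83, C 5.42, A 3.80, E 3.65, F 2.52, B 1.06
take D (12 @ 70); take C (24 @ 130); take A (20 @ 76); take E (23 @ 84); take 12/21 of F → 30.29. Capacity used 91/91.
Total value = 390.29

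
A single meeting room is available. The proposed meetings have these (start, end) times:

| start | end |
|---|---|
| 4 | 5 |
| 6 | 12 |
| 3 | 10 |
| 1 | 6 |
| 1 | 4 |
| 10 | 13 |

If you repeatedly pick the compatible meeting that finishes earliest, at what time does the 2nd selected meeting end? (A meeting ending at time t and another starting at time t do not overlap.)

Sort by end time and greedily take each interval whose start is ≥ the last chosen end.
By end time: (1,4), (4,5), (1,6), (3,10), (6,12), (10,13).
Pick (1,4); next start ≥ 4 → (4,5); next start ≥ 5 → (6,12).
Selected: (1,4) (4,5) (6,12)

5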